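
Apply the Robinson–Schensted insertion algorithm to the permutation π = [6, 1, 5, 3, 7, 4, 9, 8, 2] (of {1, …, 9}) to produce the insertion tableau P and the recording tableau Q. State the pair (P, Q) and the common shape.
P = [1, 2, 4, 8] / [3, 7, 9] / [5] / [6];  Q = [1, 3, 5, 7] / [2, 6, 8] / [4] / [9];  common shape = (4, 3, 1, 1)

Row-insert the values π_1, π_2, … into P one at a time, bumping the leftmost entry strictly greater than the inserted value down to the next row. The recording tableau Q records, in position (i, j), the step at which that cell was added to P.
  Insert 6 (step 1): P = [6];  Q = [1]
  Insert 1 (step 2): P = [1] / [6];  Q = [1] / [2]
  Insert 5 (step 3): P = [1, 5] / [6];  Q = [1, 3] / [2]
  Insert 3 (step 4): P = [1, 3] / [5] / [6];  Q = [1, 3] / [2] / [4]
  Insert 7 (step 5): P = [1, 3, 7] / [5] / [6];  Q = [1, 3, 5] / [2] / [4]
  Insert 4 (step 6): P = [1, 3, 4] / [5, 7] / [6];  Q = [1, 3, 5] / [2, 6] / [4]
  Insert 9 (step 7): P = [1, 3, 4, 9] / [5, 7] / [6];  Q = [1, 3, 5, 7] / [2, 6] / [4]
  Insert 8 (step 8): P = [1, 3, 4, 8] / [5, 7, 9] / [6];  Q = [1, 3, 5, 7] / [2, 6, 8] / [4]
  Insert 2 (step 9): P = [1, 2, 4, 8] / [3, 7, 9] / [5] / [6];  Q = [1, 3, 5, 7] / [2, 6, 8] / [4] / [9]
Final shape: (4, 3, 1, 1).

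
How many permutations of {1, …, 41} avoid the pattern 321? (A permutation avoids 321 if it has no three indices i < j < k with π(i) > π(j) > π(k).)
C_41 = 10113918591637898134020

These 321-avoiding permutations are counted by the Catalan number C_n = (1/(n + 1)) · C(2n, n). For n = 41: C_41 = (1/42) · C(82, 41) = 424784580848791721628840/42 = 10113918591637898134020.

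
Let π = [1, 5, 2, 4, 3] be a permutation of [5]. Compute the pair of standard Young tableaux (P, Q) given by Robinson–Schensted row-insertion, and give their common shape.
P = [1, 2, 3] / [4] / [5];  Q = [1, 2, 4] / [3] / [5];  common shape = (3, 1, 1)

Row-insert the values π_1, π_2, … into P one at a time, bumping the leftmost entry strictly greater than the inserted value down to the next row. The recording tableau Q records, in position (i, j), the step at which that cell was added to P.
  Insert 1 (step 1): P = [1];  Q = [1]
  Insert 5 (step 2): P = [1, 5];  Q = [1, 2]
  Insert 2 (step 3): P = [1, 2] / [5];  Q = [1, 2] / [3]
  Insert 4 (step 4): P = [1, 2, 4] / [5];  Q = [1, 2, 4] / [3]
  Insert 3 (step 5): P = [1, 2, 3] / [4] / [5];  Q = [1, 2, 4] / [3] / [5]
Final shape: (3, 1, 1).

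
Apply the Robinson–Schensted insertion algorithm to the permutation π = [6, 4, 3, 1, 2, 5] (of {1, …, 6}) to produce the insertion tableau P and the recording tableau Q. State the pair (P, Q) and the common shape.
P = [1, 2, 5] / [3] / [4] / [6];  Q = [1, 5, 6] / [2] / [3] / [4];  common shape = (3, 1, 1, 1)

Row-insert the values π_1, π_2, … into P one at a time, bumping the leftmost entry strictly greater than the inserted value down to the next row. The recording tableau Q records, in position (i, j), the step at which that cell was added to P.
  Insert 6 (step 1): P = [6];  Q = [1]
  Insert 4 (step 2): P = [4] / [6];  Q = [1] / [2]
  Insert 3 (step 3): P = [3] / [4] / [6];  Q = [1] / [2] / [3]
  Insert 1 (step 4): P = [1] / [3] / [4] / [6];  Q = [1] / [2] / [3] / [4]
  Insert 2 (step 5): P = [1, 2] / [3] / [4] / [6];  Q = [1, 5] / [2] / [3] / [4]
  Insert 5 (step 6): P = [1, 2, 5] / [3] / [4] / [6];  Q = [1, 5, 6] / [2] / [3] / [4]
Final shape: (3, 1, 1, 1).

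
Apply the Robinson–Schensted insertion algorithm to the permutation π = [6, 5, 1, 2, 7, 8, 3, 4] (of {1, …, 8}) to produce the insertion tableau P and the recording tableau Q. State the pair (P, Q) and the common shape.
P = [1, 2, 3, 4] / [5, 7, 8] / [6];  Q = [1, 4, 5, 6] / [2, 7, 8] / [3];  common shape = (4, 3, 1)

Row-insert the values π_1, π_2, … into P one at a time, bumping the leftmost entry strictly greater than the inserted value down to the next row. The recording tableau Q records, in position (i, j), the step at which that cell was added to P.
  Insert 6 (step 1): P = [6];  Q = [1]
  Insert 5 (step 2): P = [5] / [6];  Q = [1] / [2]
  Insert 1 (step 3): P = [1] / [5] / [6];  Q = [1] / [2] / [3]
  Insert 2 (step 4): P = [1, 2] / [5] / [6];  Q = [1, 4] / [2] / [3]
  Insert 7 (step 5): P = [1, 2, 7] / [5] / [6];  Q = [1, 4, 5] / [2] / [3]
  Insert 8 (step 6): P = [1, 2, 7, 8] / [5] / [6];  Q = [1, 4, 5, 6] / [2] / [3]
  Insert 3 (step 7): P = [1, 2, 3, 8] / [5, 7] / [6];  Q = [1, 4, 5, 6] / [2, 7] / [3]
  Insert 4 (step 8): P = [1, 2, 3, 4] / [5, 7, 8] / [6];  Q = [1, 4, 5, 6] / [2, 7, 8] / [3]
Final shape: (4, 3, 1).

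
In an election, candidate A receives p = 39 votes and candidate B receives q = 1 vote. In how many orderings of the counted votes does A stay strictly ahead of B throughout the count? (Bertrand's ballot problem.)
Strict-lead orderings = 38

Total orderings of the 40 votes with 39 for A: C(40, 39) = 40. By the Bertrand ballot formula (Cycle Lemma / reflection principle), the number of orderings in which A is strictly ahead of B throughout is (p − q)/(p + q) · C(p + q, p) = (39 − 1)/(39 + 1) · 40 = 38.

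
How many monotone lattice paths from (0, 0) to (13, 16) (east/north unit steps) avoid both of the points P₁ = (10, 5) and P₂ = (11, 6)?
Number of paths = 66350403

Inclusion–exclusion. Total paths: C(29, 13) = 67863915. Through P₁: C(15, 10)·C(14, 3) = 1093092. Through P₂: C(17, 11)·C(12, 2) = 816816. Since P₁ is strictly southwest of P₂, a monotone path through both must visit P₁ then P₂; paths through both = C(15, 10)·C(2, 1)·C(12, 2) = 396396. Avoid both = 67863915 − 1093092 − 816816 + 396396 = 66350403.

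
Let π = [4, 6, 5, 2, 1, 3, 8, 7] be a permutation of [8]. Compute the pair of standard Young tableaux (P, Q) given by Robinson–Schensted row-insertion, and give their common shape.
P = [1, 3, 7] / [2, 5, 8] / [4] / [6];  Q = [1, 2, 7] / [3, 6, 8] / [4] / [5];  common shape = (3, 3, 1, 1)

Row-insert the values π_1, π_2, … into P one at a time, bumping the leftmost entry strictly greater than the inserted value down to the next row. The recording tableau Q records, in position (i, j), the step at which that cell was added to P.
  Insert 4 (step 1): P = [4];  Q = [1]
  Insert 6 (step 2): P = [4, 6];  Q = [1, 2]
  Insert 5 (step 3): P = [4, 5] / [6];  Q = [1, 2] / [3]
  Insert 2 (step 4): P = [2, 5] / [4] / [6];  Q = [1, 2] / [3] / [4]
  Insert 1 (step 5): P = [1, 5] / [2] / [4] / [6];  Q = [1, 2] / [3] / [4] / [5]
  Insert 3 (step 6): P = [1, 3] / [2, 5] / [4] / [6];  Q = [1, 2] / [3, 6] / [4] / [5]
  Insert 8 (step 7): P = [1, 3, 8] / [2, 5] / [4] / [6];  Q = [1, 2, 7] / [3, 6] / [4] / [5]
  Insert 7 (step 8): P = [1, 3, 7] / [2, 5, 8] / [4] / [6];  Q = [1, 2, 7] / [3, 6, 8] / [4] / [5]
Final shape: (3, 3, 1, 1).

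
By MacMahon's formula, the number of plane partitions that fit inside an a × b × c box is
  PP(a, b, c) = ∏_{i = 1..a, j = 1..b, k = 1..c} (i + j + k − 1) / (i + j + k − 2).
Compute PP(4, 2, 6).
PP(4, 2, 6) = 13860

Evaluate the triple product over i = 1..4, j = 1..2, k = 1..6. The factors are (2/1) · (3/2) · (4/3) · (5/4) · (6/5) · (7/6) · (3/2) · (4/3) · … (48 factors total). The numerators and denominators telescope so the product is an integer; carrying out the multiplication exactly gives PP(4, 2, 6) = 13860.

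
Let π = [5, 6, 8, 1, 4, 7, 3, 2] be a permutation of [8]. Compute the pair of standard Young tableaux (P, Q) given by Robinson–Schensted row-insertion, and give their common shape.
P = [1, 2, 7] / [3, 6, 8] / [4] / [5];  Q = [1, 2, 3] / [4, 5, 6] / [7] / [8];  common shape = (3, 3, 1, 1)

Row-insert the values π_1, π_2, … into P one at a time, bumping the leftmost entry strictly greater than the inserted value down to the next row. The recording tableau Q records, in position (i, j), the step at which that cell was added to P.
  Insert 5 (step 1): P = [5];  Q = [1]
  Insert 6 (step 2): P = [5, 6];  Q = [1, 2]
  Insert 8 (step 3): P = [5, 6, 8];  Q = [1, 2, 3]
  Insert 1 (step 4): P = [1, 6, 8] / [5];  Q = [1, 2, 3] / [4]
  Insert 4 (step 5): P = [1, 4, 8] / [5, 6];  Q = [1, 2, 3] / [4, 5]
  Insert 7 (step 6): P = [1, 4, 7] / [5, 6, 8];  Q = [1, 2, 3] / [4, 5, 6]
  Insert 3 (step 7): P = [1, 3, 7] / [4, 6, 8] / [5];  Q = [1, 2, 3] / [4, 5, 6] / [7]
  Insert 2 (step 8): P = [1, 2, 7] / [3, 6, 8] / [4] / [5];  Q = [1, 2, 3] / [4, 5, 6] / [7] / [8]
Final shape: (3, 3, 1, 1).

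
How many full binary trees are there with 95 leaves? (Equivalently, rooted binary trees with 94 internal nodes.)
C_94 = 239993345518077005168915776623476723006280827488229600

These full binary trees are counted by the Catalan number C_n = (1/(n + 1)) · C(2n, n). For n = 94: C_94 = (1/95) · C(188, 94) = 22799367824217315491046998779230288685596678611381812000/95 = 239993345518077005168915776623476723006280827488229600.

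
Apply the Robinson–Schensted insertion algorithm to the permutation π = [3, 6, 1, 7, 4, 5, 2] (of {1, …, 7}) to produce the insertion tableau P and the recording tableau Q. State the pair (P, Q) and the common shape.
P = [1, 2, 5] / [3, 4, 7] / [6];  Q = [1, 2, 4] / [3, 5, 6] / [7];  common shape = (3, 3, 1)

Row-insert the values π_1, π_2, … into P one at a time, bumping the leftmost entry strictly greater than the inserted value down to the next row. The recording tableau Q records, in position (i, j), the step at which that cell was added to P.
  Insert 3 (step 1): P = [3];  Q = [1]
  Insert 6 (step 2): P = [3, 6];  Q = [1, 2]
  Insert 1 (step 3): P = [1, 6] / [3];  Q = [1, 2] / [3]
  Insert 7 (step 4): P = [1, 6, 7] / [3];  Q = [1, 2, 4] / [3]
  Insert 4 (step 5): P = [1, 4, 7] / [3, 6];  Q = [1, 2, 4] / [3, 5]
  Insert 5 (step 6): P = [1, 4, 5] / [3, 6, 7];  Q = [1, 2, 4] / [3, 5, 6]
  Insert 2 (step 7): P = [1, 2, 5] / [3, 4, 7] / [6];  Q = [1, 2, 4] / [3, 5, 6] / [7]
Final shape: (3, 3, 1).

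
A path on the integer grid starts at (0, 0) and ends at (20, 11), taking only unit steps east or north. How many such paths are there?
Number of paths = 84672315

A monotone lattice path from (0, 0) to (20, 11) consists of 20 east steps and 11 north steps in some order, so it is determined by which 20 of the 31 steps are east. The count is C(31, 20) = 84672315.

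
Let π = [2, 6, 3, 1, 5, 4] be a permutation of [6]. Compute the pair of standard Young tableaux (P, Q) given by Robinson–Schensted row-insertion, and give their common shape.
P = [1, 3, 4] / [2, 5] / [6];  Q = [1, 2, 5] / [3, 6] / [4];  common shape = (3, 2, 1)

Row-insert the values π_1, π_2, … into P one at a time, bumping the leftmost entry strictly greater than the inserted value down to the next row. The recording tableau Q records, in position (i, j), the step at which that cell was added to P.
  Insert 2 (step 1): P = [2];  Q = [1]
  Insert 6 (step 2): P = [2, 6];  Q = [1, 2]
  Insert 3 (step 3): P = [2, 3] / [6];  Q = [1, 2] / [3]
  Insert 1 (step 4): P = [1, 3] / [2] / [6];  Q = [1, 2] / [3] / [4]
  Insert 5 (step 5): P = [1, 3, 5] / [2] / [6];  Q = [1, 2, 5] / [3] / [4]
  Insert 4 (step 6): P = [1, 3, 4] / [2, 5] / [6];  Q = [1, 2, 5] / [3, 6] / [4]
Final shape: (3, 2, 1).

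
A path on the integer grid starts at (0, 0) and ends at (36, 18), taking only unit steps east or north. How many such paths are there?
Number of paths = 96926348578605

A monotone lattice path from (0, 0) to (36, 18) consists of 36 east steps and 18 north steps in some order, so it is determined by which 36 of the 54 steps are east. The count is C(54, 36) = 96926348578605.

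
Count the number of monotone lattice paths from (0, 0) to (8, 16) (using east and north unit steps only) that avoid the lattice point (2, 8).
Number of paths = 600336

Total paths from (0, 0) to (8, 16): C(24, 8) = 735471. Paths through (2, 8): (paths (0, 0) → (2, 8)) × (paths (2, 8) → (8, 16)) = C(10, 2) · C(14, 6) = 45 · 3003 = 135135. Avoidance count = 735471 − 135135 = 600336.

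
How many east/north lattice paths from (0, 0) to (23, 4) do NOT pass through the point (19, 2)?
Number of paths = 14400

Total paths from (0, 0) to (23, 4): C(27, 23) = 17550. Paths through (19, 2): (paths (0, 0) → (19, 2)) × (paths (19, 2) → (23, 4)) = C(21, 19) · C(6, 4) = 210 · 15 = 3150. Avoidance count = 17550 − 3150 = 14400.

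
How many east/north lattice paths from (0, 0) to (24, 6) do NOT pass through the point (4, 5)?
Number of paths = 591129

Total paths from (0, 0) to (24, 6): C(30, 24) = 593775. Paths through (4, 5): (paths (0, 0) → (4, 5)) × (paths (4, 5) → (24, 6)) = C(9, 4) · C(21, 20) = 126 · 21 = 2646. Avoidance count = 593775 − 2646 = 591129.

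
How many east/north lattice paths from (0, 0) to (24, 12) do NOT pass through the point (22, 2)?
Number of paths = 1251659484

Total paths from (0, 0) to (24, 12): C(36, 24) = 1251677700. Paths through (22, 2): (paths (0, 0) → (22, 2)) × (paths (22, 2) → (24, 12)) = C(24, 22) · C(12, 2) = 276 · 66 = 18216. Avoidance count = 1251677700 − 18216 = 1251659484.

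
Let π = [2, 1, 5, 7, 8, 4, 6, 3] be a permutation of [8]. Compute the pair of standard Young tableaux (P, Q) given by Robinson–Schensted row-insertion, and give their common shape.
P = [1, 3, 6, 8] / [2, 4, 7] / [5];  Q = [1, 3, 4, 5] / [2, 6, 7] / [8];  common shape = (4, 3, 1)

Row-insert the values π_1, π_2, … into P one at a time, bumping the leftmost entry strictly greater than the inserted value down to the next row. The recording tableau Q records, in position (i, j), the step at which that cell was added to P.
  Insert 2 (step 1): P = [2];  Q = [1]
  Insert 1 (step 2): P = [1] / [2];  Q = [1] / [2]
  Insert 5 (step 3): P = [1, 5] / [2];  Q = [1, 3] / [2]
  Insert 7 (step 4): P = [1, 5, 7] / [2];  Q = [1, 3, 4] / [2]
  Insert 8 (step 5): P = [1, 5, 7, 8] / [2];  Q = [1, 3, 4, 5] / [2]
  Insert 4 (step 6): P = [1, 4, 7, 8] / [2, 5];  Q = [1, 3, 4, 5] / [2, 6]
  Insert 6 (step 7): P = [1, 4, 6, 8] / [2, 5, 7];  Q = [1, 3, 4, 5] / [2, 6, 7]
  Insert 3 (step 8): P = [1, 3, 6, 8] / [2, 4, 7] / [5];  Q = [1, 3, 4, 5] / [2, 6, 7] / [8]
Final shape: (4, 3, 1).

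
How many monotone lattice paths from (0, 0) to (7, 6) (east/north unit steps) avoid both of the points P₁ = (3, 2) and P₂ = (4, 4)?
Number of paths = 616

Inclusion–exclusion. Total paths: C(13, 7) = 1716. Through P₁: C(5, 3)·C(8, 4) = 700. Through P₂: C(8, 4)·C(5, 3) = 700. Since P₁ is strictly southwest of P₂, a monotone path through both must visit P₁ then P₂; paths through both = C(5, 3)·C(3, 1)·C(5, 3) = 300. Avoid both = 1716 − 700 − 700 + 300 = 616.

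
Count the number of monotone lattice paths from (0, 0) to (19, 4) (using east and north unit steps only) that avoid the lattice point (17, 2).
Number of paths = 7829

Total paths from (0, 0) to (19, 4): C(23, 19) = 8855. Paths through (17, 2): (paths (0, 0) → (17, 2)) × (paths (17, 2) → (19, 4)) = C(19, 17) · C(4, 2) = 171 · 6 = 1026. Avoidance count = 8855 − 1026 = 7829.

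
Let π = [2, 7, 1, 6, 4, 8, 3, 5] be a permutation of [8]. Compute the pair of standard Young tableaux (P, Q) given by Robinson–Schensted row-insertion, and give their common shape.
P = [1, 3, 5] / [2, 4, 8] / [6] / [7];  Q = [1, 2, 6] / [3, 4, 8] / [5] / [7];  common shape = (3, 3, 1, 1)

Row-insert the values π_1, π_2, … into P one at a time, bumping the leftmost entry strictly greater than the inserted value down to the next row. The recording tableau Q records, in position (i, j), the step at which that cell was added to P.
  Insert 2 (step 1): P = [2];  Q = [1]
  Insert 7 (step 2): P = [2, 7];  Q = [1, 2]
  Insert 1 (step 3): P = [1, 7] / [2];  Q = [1, 2] / [3]
  Insert 6 (step 4): P = [1, 6] / [2, 7];  Q = [1, 2] / [3, 4]
  Insert 4 (step 5): P = [1, 4] / [2, 6] / [7];  Q = [1, 2] / [3, 4] / [5]
  Insert 8 (step 6): P = [1, 4, 8] / [2, 6] / [7];  Q = [1, 2, 6] / [3, 4] / [5]
  Insert 3 (step 7): P = [1, 3, 8] / [2, 4] / [6] / [7];  Q = [1, 2, 6] / [3, 4] / [5] / [7]
  Insert 5 (step 8): P = [1, 3, 5] / [2, 4, 8] / [6] / [7];  Q = [1, 2, 6] / [3, 4, 8] / [5] / [7]
Final shape: (3, 3, 1, 1).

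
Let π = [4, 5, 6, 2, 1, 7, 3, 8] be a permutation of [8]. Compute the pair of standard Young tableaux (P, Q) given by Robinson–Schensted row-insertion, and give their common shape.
P = [1, 3, 6, 7, 8] / [2, 5] / [4];  Q = [1, 2, 3, 6, 8] / [4, 7] / [5];  common shape = (5, 2, 1)

Row-insert the values π_1, π_2, … into P one at a time, bumping the leftmost entry strictly greater than the inserted value down to the next row. The recording tableau Q records, in position (i, j), the step at which that cell was added to P.
  Insert 4 (step 1): P = [4];  Q = [1]
  Insert 5 (step 2): P = [4, 5];  Q = [1, 2]
  Insert 6 (step 3): P = [4, 5, 6];  Q = [1, 2, 3]
  Insert 2 (step 4): P = [2, 5, 6] / [4];  Q = [1, 2, 3] / [4]
  Insert 1 (step 5): P = [1, 5, 6] / [2] / [4];  Q = [1, 2, 3] / [4] / [5]
  Insert 7 (step 6): P = [1, 5, 6, 7] / [2] / [4];  Q = [1, 2, 3, 6] / [4] / [5]
  Insert 3 (step 7): P = [1, 3, 6, 7] / [2, 5] / [4];  Q = [1, 2, 3, 6] / [4, 7] / [5]
  Insert 8 (step 8): P = [1, 3, 6, 7, 8] / [2, 5] / [4];  Q = [1, 2, 3, 6, 8] / [4, 7] / [5]
Final shape: (5, 2, 1).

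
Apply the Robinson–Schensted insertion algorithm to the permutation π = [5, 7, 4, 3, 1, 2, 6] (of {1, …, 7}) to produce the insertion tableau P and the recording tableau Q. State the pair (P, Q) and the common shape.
P = [1, 2, 6] / [3, 7] / [4] / [5];  Q = [1, 2, 7] / [3, 6] / [4] / [5];  common shape = (3, 2, 1, 1)

Row-insert the values π_1, π_2, … into P one at a time, bumping the leftmost entry strictly greater than the inserted value down to the next row. The recording tableau Q records, in position (i, j), the step at which that cell was added to P.
  Insert 5 (step 1): P = [5];  Q = [1]
  Insert 7 (step 2): P = [5, 7];  Q = [1, 2]
  Insert 4 (step 3): P = [4, 7] / [5];  Q = [1, 2] / [3]
  Insert 3 (step 4): P = [3, 7] / [4] / [5];  Q = [1, 2] / [3] / [4]
  Insert 1 (step 5): P = [1, 7] / [3] / [4] / [5];  Q = [1, 2] / [3] / [4] / [5]
  Insert 2 (step 6): P = [1, 2] / [3, 7] / [4] / [5];  Q = [1, 2] / [3, 6] / [4] / [5]
  Insert 6 (step 7): P = [1, 2, 6] / [3, 7] / [4] / [5];  Q = [1, 2, 7] / [3, 6] / [4] / [5]
Final shape: (3, 2, 1, 1).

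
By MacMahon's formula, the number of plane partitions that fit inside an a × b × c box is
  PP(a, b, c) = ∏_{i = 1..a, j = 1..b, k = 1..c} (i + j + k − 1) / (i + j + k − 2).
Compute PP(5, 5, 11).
PP(5, 5, 11) = 46960429261824

Evaluate the triple product over i = 1..5, j = 1..5, k = 1..11. The factors are (2/1) · (3/2) · (4/3) · (5/4) · (6/5) · (7/6) · (8/7) · (9/8) · … (275 factors total). The numerators and denominators telescope so the product is an integer; carrying out the multiplication exactly gives PP(5, 5, 11) = 46960429261824.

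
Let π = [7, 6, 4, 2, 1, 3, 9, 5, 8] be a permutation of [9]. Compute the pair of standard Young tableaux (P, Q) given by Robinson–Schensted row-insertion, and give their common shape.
P = [1, 3, 5, 8] / [2, 9] / [4] / [6] / [7];  Q = [1, 6, 7, 9] / [2, 8] / [3] / [4] / [5];  common shape = (4, 2, 1, 1, 1)

Row-insert the values π_1, π_2, … into P one at a time, bumping the leftmost entry strictly greater than the inserted value down to the next row. The recording tableau Q records, in position (i, j), the step at which that cell was added to P.
  Insert 7 (step 1): P = [7];  Q = [1]
  Insert 6 (step 2): P = [6] / [7];  Q = [1] / [2]
  Insert 4 (step 3): P = [4] / [6] / [7];  Q = [1] / [2] / [3]
  Insert 2 (step 4): P = [2] / [4] / [6] / [7];  Q = [1] / [2] / [3] / [4]
  Insert 1 (step 5): P = [1] / [2] / [4] / [6] / [7];  Q = [1] / [2] / [3] / [4] / [5]
  Insert 3 (step 6): P = [1, 3] / [2] / [4] / [6] / [7];  Q = [1, 6] / [2] / [3] / [4] / [5]
  Insert 9 (step 7): P = [1, 3, 9] / [2] / [4] / [6] / [7];  Q = [1, 6, 7] / [2] / [3] / [4] / [5]
  Insert 5 (step 8): P = [1, 3, 5] / [2, 9] / [4] / [6] / [7];  Q = [1, 6, 7] / [2, 8] / [3] / [4] / [5]
  Insert 8 (step 9): P = [1, 3, 5, 8] / [2, 9] / [4] / [6] / [7];  Q = [1, 6, 7, 9] / [2, 8] / [3] / [4] / [5]
Final shape: (4, 2, 1, 1, 1).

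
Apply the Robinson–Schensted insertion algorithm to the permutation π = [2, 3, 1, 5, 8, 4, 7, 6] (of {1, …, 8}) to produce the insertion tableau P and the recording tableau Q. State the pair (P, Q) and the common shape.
P = [1, 3, 4, 6] / [2, 5, 7] / [8];  Q = [1, 2, 4, 5] / [3, 6, 7] / [8];  common shape = (4, 3, 1)

Row-insert the values π_1, π_2, … into P one at a time, bumping the leftmost entry strictly greater than the inserted value down to the next row. The recording tableau Q records, in position (i, j), the step at which that cell was added to P.
  Insert 2 (step 1): P = [2];  Q = [1]
  Insert 3 (step 2): P = [2, 3];  Q = [1, 2]
  Insert 1 (step 3): P = [1, 3] / [2];  Q = [1, 2] / [3]
  Insert 5 (step 4): P = [1, 3, 5] / [2];  Q = [1, 2, 4] / [3]
  Insert 8 (step 5): P = [1, 3, 5, 8] / [2];  Q = [1, 2, 4, 5] / [3]
  Insert 4 (step 6): P = [1, 3, 4, 8] / [2, 5];  Q = [1, 2, 4, 5] / [3, 6]
  Insert 7 (step 7): P = [1, 3, 4, 7] / [2, 5, 8];  Q = [1, 2, 4, 5] / [3, 6, 7]
  Insert 6 (step 8): P = [1, 3, 4, 6] / [2, 5, 7] / [8];  Q = [1, 2, 4, 5] / [3, 6, 7] / [8]
Final shape: (4, 3, 1).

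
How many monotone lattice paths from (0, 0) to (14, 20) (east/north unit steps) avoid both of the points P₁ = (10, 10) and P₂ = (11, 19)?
Number of paths = 995915924

Inclusion–exclusion. Total paths: C(34, 14) = 1391975640. Through P₁: C(20, 10)·C(14, 4) = 184940756. Through P₂: C(30, 11)·C(4, 3) = 218509200. Since P₁ is strictly southwest of P₂, a monotone path through both must visit P₁ then P₂; paths through both = C(20, 10)·C(10, 1)·C(4, 3) = 7390240. Avoid both = 1391975640 − 184940756 − 218509200 + 7390240 = 995915924.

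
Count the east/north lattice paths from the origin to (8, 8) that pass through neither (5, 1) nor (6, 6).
Number of paths = 6822

Inclusion–exclusion. Total paths: C(16, 8) = 12870. Through P₁: C(6, 5)·C(10, 3) = 720. Through P₂: C(12, 6)·C(4, 2) = 5544. Since P₁ is strictly southwest of P₂, a monotone path through both must visit P₁ then P₂; paths through both = C(6, 5)·C(6, 1)·C(4, 2) = 216. Avoid both = 12870 − 720 − 5544 + 216 = 6822.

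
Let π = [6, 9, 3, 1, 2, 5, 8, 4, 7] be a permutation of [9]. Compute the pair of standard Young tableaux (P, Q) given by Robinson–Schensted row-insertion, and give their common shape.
P = [1, 2, 4, 7] / [3, 5, 8] / [6, 9];  Q = [1, 2, 6, 7] / [3, 5, 9] / [4, 8];  common shape = (4, 3, 2)

Row-insert the values π_1, π_2, … into P one at a time, bumping the leftmost entry strictly greater than the inserted value down to the next row. The recording tableau Q records, in position (i, j), the step at which that cell was added to P.
  Insert 6 (step 1): P = [6];  Q = [1]
  Insert 9 (step 2): P = [6, 9];  Q = [1, 2]
  Insert 3 (step 3): P = [3, 9] / [6];  Q = [1, 2] / [3]
  Insert 1 (step 4): P = [1, 9] / [3] / [6];  Q = [1, 2] / [3] / [4]
  Insert 2 (step 5): P = [1, 2] / [3, 9] / [6];  Q = [1, 2] / [3, 5] / [4]
  Insert 5 (step 6): P = [1, 2, 5] / [3, 9] / [6];  Q = [1, 2, 6] / [3, 5] / [4]
  Insert 8 (step 7): P = [1, 2, 5, 8] / [3, 9] / [6];  Q = [1, 2, 6, 7] / [3, 5] / [4]
  Insert 4 (step 8): P = [1, 2, 4, 8] / [3, 5] / [6, 9];  Q = [1, 2, 6, 7] / [3, 5] / [4, 8]
  Insert 7 (step 9): P = [1, 2, 4, 7] / [3, 5, 8] / [6, 9];  Q = [1, 2, 6, 7] / [3, 5, 9] / [4, 8]
Final shape: (4, 3, 2).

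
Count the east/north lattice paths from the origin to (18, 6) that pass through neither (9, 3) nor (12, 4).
Number of paths = 59876

Inclusion–exclusion. Total paths: C(24, 18) = 134596. Through P₁: C(12, 9)·C(12, 9) = 48400. Through P₂: C(16, 12)·C(8, 6) = 50960. Since P₁ is strictly southwest of P₂, a monotone path through both must visit P₁ then P₂; paths through both = C(12, 9)·C(4, 3)·C(8, 6) = 24640. Avoid both = 134596 − 48400 − 50960 + 24640 = 59876.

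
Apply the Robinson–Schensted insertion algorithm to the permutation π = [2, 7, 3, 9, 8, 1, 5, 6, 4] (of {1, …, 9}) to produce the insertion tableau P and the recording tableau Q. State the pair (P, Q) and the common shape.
P = [1, 3, 4, 6] / [2, 5] / [7, 8] / [9];  Q = [1, 2, 4, 8] / [3, 5] / [6, 7] / [9];  common shape = (4, 2, 2, 1)

Row-insert the values π_1, π_2, … into P one at a time, bumping the leftmost entry strictly greater than the inserted value down to the next row. The recording tableau Q records, in position (i, j), the step at which that cell was added to P.
  Insert 2 (step 1): P = [2];  Q = [1]
  Insert 7 (step 2): P = [2, 7];  Q = [1, 2]
  Insert 3 (step 3): P = [2, 3] / [7];  Q = [1, 2] / [3]
  Insert 9 (step 4): P = [2, 3, 9] / [7];  Q = [1, 2, 4] / [3]
  Insert 8 (step 5): P = [2, 3, 8] / [7, 9];  Q = [1, 2, 4] / [3, 5]
  Insert 1 (step 6): P = [1, 3, 8] / [2, 9] / [7];  Q = [1, 2, 4] / [3, 5] / [6]
  Insert 5 (step 7): P = [1, 3, 5] / [2, 8] / [7, 9];  Q = [1, 2, 4] / [3, 5] / [6, 7]
  Insert 6 (step 8): P = [1, 3, 5, 6] / [2, 8] / [7, 9];  Q = [1, 2, 4, 8] / [3, 5] / [6, 7]
  Insert 4 (step 9): P = [1, 3, 4, 6] / [2, 5] / [7, 8] / [9];  Q = [1, 2, 4, 8] / [3, 5] / [6, 7] / [9]
Final shape: (4, 2, 2, 1).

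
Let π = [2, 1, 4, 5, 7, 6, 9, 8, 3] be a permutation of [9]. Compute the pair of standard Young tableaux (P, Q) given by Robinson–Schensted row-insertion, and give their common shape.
P = [1, 3, 5, 6, 8] / [2, 4, 9] / [7];  Q = [1, 3, 4, 5, 7] / [2, 6, 8] / [9];  common shape = (5, 3, 1)

Row-insert the values π_1, π_2, … into P one at a time, bumping the leftmost entry strictly greater than the inserted value down to the next row. The recording tableau Q records, in position (i, j), the step at which that cell was added to P.
  Insert 2 (step 1): P = [2];  Q = [1]
  Insert 1 (step 2): P = [1] / [2];  Q = [1] / [2]
  Insert 4 (step 3): P = [1, 4] / [2];  Q = [1, 3] / [2]
  Insert 5 (step 4): P = [1, 4, 5] / [2];  Q = [1, 3, 4] / [2]
  Insert 7 (step 5): P = [1, 4, 5, 7] / [2];  Q = [1, 3, 4, 5] / [2]
  Insert 6 (step 6): P = [1, 4, 5, 6] / [2, 7];  Q = [1, 3, 4, 5] / [2, 6]
  Insert 9 (step 7): P = [1, 4, 5, 6, 9] / [2, 7];  Q = [1, 3, 4, 5, 7] / [2, 6]
  Insert 8 (step 8): P = [1, 4, 5, 6, 8] / [2, 7, 9];  Q = [1, 3, 4, 5, 7] / [2, 6, 8]
  Insert 3 (step 9): P = [1, 3, 5, 6, 8] / [2, 4, 9] / [7];  Q = [1, 3, 4, 5, 7] / [2, 6, 8] / [9]
Final shape: (5, 3, 1).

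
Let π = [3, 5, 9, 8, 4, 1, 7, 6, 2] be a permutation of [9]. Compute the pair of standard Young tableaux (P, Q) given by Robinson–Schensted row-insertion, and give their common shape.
P = [1, 2, 6] / [3, 4] / [5, 7] / [8] / [9];  Q = [1, 2, 3] / [4, 7] / [5, 8] / [6] / [9];  common shape = (3, 2, 2, 1, 1)

Row-insert the values π_1, π_2, … into P one at a time, bumping the leftmost entry strictly greater than the inserted value down to the next row. The recording tableau Q records, in position (i, j), the step at which that cell was added to P.
  Insert 3 (step 1): P = [3];  Q = [1]
  Insert 5 (step 2): P = [3, 5];  Q = [1, 2]
  Insert 9 (step 3): P = [3, 5, 9];  Q = [1, 2, 3]
  Insert 8 (step 4): P = [3, 5, 8] / [9];  Q = [1, 2, 3] / [4]
  Insert 4 (step 5): P = [3, 4, 8] / [5] / [9];  Q = [1, 2, 3] / [4] / [5]
  Insert 1 (step 6): P = [1, 4, 8] / [3] / [5] / [9];  Q = [1, 2, 3] / [4] / [5] / [6]
  Insert 7 (step 7): P = [1, 4, 7] / [3, 8] / [5] / [9];  Q = [1, 2, 3] / [4, 7] / [5] / [6]
  Insert 6 (step 8): P = [1, 4, 6] / [3, 7] / [5, 8] / [9];  Q = [1, 2, 3] / [4, 7] / [5, 8] / [6]
  Insert 2 (step 9): P = [1, 2, 6] / [3, 4] / [5, 7] / [8] / [9];  Q = [1, 2, 3] / [4, 7] / [5, 8] / [6] / [9]
Final shape: (3, 2, 2, 1, 1).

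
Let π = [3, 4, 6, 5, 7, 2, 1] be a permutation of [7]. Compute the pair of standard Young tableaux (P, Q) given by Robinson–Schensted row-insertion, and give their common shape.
P = [1, 4, 5, 7] / [2] / [3] / [6];  Q = [1, 2, 3, 5] / [4] / [6] / [7];  common shape = (4, 1, 1, 1)

Row-insert the values π_1, π_2, … into P one at a time, bumping the leftmost entry strictly greater than the inserted value down to the next row. The recording tableau Q records, in position (i, j), the step at which that cell was added to P.
  Insert 3 (step 1): P = [3];  Q = [1]
  Insert 4 (step 2): P = [3, 4];  Q = [1, 2]
  Insert 6 (step 3): P = [3, 4, 6];  Q = [1, 2, 3]
  Insert 5 (step 4): P = [3, 4, 5] / [6];  Q = [1, 2, 3] / [4]
  Insert 7 (step 5): P = [3, 4, 5, 7] / [6];  Q = [1, 2, 3, 5] / [4]
  Insert 2 (step 6): P = [2, 4, 5, 7] / [3] / [6];  Q = [1, 2, 3, 5] / [4] / [6]
  Insert 1 (step 7): P = [1, 4, 5, 7] / [2] / [3] / [6];  Q = [1, 2, 3, 5] / [4] / [6] / [7]
Final shape: (4, 1, 1, 1).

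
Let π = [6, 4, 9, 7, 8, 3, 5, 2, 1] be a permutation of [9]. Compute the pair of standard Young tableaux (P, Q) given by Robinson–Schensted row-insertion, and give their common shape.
P = [1, 5, 8] / [2, 7] / [3, 9] / [4] / [6];  Q = [1, 3, 5] / [2, 4] / [6, 7] / [8] / [9];  common shape = (3, 2, 2, 1, 1)

Row-insert the values π_1, π_2, … into P one at a time, bumping the leftmost entry strictly greater than the inserted value down to the next row. The recording tableau Q records, in position (i, j), the step at which that cell was added to P.
  Insert 6 (step 1): P = [6];  Q = [1]
  Insert 4 (step 2): P = [4] / [6];  Q = [1] / [2]
  Insert 9 (step 3): P = [4, 9] / [6];  Q = [1, 3] / [2]
  Insert 7 (step 4): P = [4, 7] / [6, 9];  Q = [1, 3] / [2, 4]
  Insert 8 (step 5): P = [4, 7, 8] / [6, 9];  Q = [1, 3, 5] / [2, 4]
  Insert 3 (step 6): P = [3, 7, 8] / [4, 9] / [6];  Q = [1, 3, 5] / [2, 4] / [6]
  Insert 5 (step 7): P = [3, 5, 8] / [4, 7] / [6, 9];  Q = [1, 3, 5] / [2, 4] / [6, 7]
  Insert 2 (step 8): P = [2, 5, 8] / [3, 7] / [4, 9] / [6];  Q = [1, 3, 5] / [2, 4] / [6, 7] / [8]
  Insert 1 (step 9): P = [1, 5, 8] / [2, 7] / [3, 9] / [4] / [6];  Q = [1, 3, 5] / [2, 4] / [6, 7] / [8] / [9]
Final shape: (3, 2, 2, 1, 1).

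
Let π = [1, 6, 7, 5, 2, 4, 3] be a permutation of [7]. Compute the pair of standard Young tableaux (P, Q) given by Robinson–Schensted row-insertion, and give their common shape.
P = [1, 2, 3] / [4, 7] / [5] / [6];  Q = [1, 2, 3] / [4, 6] / [5] / [7];  common shape = (3, 2, 1, 1)

Row-insert the values π_1, π_2, … into P one at a time, bumping the leftmost entry strictly greater than the inserted value down to the next row. The recording tableau Q records, in position (i, j), the step at which that cell was added to P.
  Insert 1 (step 1): P = [1];  Q = [1]
  Insert 6 (step 2): P = [1, 6];  Q = [1, 2]
  Insert 7 (step 3): P = [1, 6, 7];  Q = [1, 2, 3]
  Insert 5 (step 4): P = [1, 5, 7] / [6];  Q = [1, 2, 3] / [4]
  Insert 2 (step 5): P = [1, 2, 7] / [5] / [6];  Q = [1, 2, 3] / [4] / [5]
  Insert 4 (step 6): P = [1, 2, 4] / [5, 7] / [6];  Q = [1, 2, 3] / [4, 6] / [5]
  Insert 3 (step 7): P = [1, 2, 3] / [4, 7] / [5] / [6];  Q = [1, 2, 3] / [4, 6] / [5] / [7]
Final shape: (3, 2, 1, 1).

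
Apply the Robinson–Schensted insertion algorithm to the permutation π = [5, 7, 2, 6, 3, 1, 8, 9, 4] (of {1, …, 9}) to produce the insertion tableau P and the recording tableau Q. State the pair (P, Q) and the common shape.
P = [1, 3, 4, 9] / [2, 6, 8] / [5] / [7];  Q = [1, 2, 7, 8] / [3, 4, 9] / [5] / [6];  common shape = (4, 3, 1, 1)

Row-insert the values π_1, π_2, … into P one at a time, bumping the leftmost entry strictly greater than the inserted value down to the next row. The recording tableau Q records, in position (i, j), the step at which that cell was added to P.
  Insert 5 (step 1): P = [5];  Q = [1]
  Insert 7 (step 2): P = [5, 7];  Q = [1, 2]
  Insert 2 (step 3): P = [2, 7] / [5];  Q = [1, 2] / [3]
  Insert 6 (step 4): P = [2, 6] / [5, 7];  Q = [1, 2] / [3, 4]
  Insert 3 (step 5): P = [2, 3] / [5, 6] / [7];  Q = [1, 2] / [3, 4] / [5]
  Insert 1 (step 6): P = [1, 3] / [2, 6] / [5] / [7];  Q = [1, 2] / [3, 4] / [5] / [6]
  Insert 8 (step 7): P = [1, 3, 8] / [2, 6] / [5] / [7];  Q = [1, 2, 7] / [3, 4] / [5] / [6]
  Insert 9 (step 8): P = [1, 3, 8, 9] / [2, 6] / [5] / [7];  Q = [1, 2, 7, 8] / [3, 4] / [5] / [6]
  Insert 4 (step 9): P = [1, 3, 4, 9] / [2, 6, 8] / [5] / [7];  Q = [1, 2, 7, 8] / [3, 4, 9] / [5] / [6]
Final shape: (4, 3, 1, 1).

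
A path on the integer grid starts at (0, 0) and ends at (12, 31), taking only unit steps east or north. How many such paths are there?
Number of paths = 15338678264

A monotone lattice path from (0, 0) to (12, 31) consists of 12 east steps and 31 north steps in some order, so it is determined by which 12 of the 43 steps are east. The count is C(43, 12) = 15338678264.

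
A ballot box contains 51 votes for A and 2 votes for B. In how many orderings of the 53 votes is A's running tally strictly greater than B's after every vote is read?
Strict-lead orderings = 1274

Total orderings of the 53 votes with 51 for A: C(53, 51) = 1378. By the Bertrand ballot formula (Cycle Lemma / reflection principle), the number of orderings in which A is strictly ahead of B throughout is (p − q)/(p + q) · C(p + q, p) = (51 − 2)/(51 + 2) · 1378 = 1274.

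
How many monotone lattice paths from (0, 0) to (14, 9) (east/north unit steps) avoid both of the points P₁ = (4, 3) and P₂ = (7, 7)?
Number of paths = 457458

Inclusion–exclusion. Total paths: C(23, 14) = 817190. Through P₁: C(7, 4)·C(16, 10) = 280280. Through P₂: C(14, 7)·C(9, 7) = 123552. Since P₁ is strictly southwest of P₂, a monotone path through both must visit P₁ then P₂; paths through both = C(7, 4)·C(7, 3)·C(9, 7) = 44100. Avoid both = 817190 − 280280 − 123552 + 44100 = 457458.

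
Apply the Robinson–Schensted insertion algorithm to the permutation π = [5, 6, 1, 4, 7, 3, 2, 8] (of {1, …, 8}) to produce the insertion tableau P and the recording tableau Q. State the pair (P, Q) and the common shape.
P = [1, 2, 7, 8] / [3, 6] / [4] / [5];  Q = [1, 2, 5, 8] / [3, 4] / [6] / [7];  common shape = (4, 2, 1, 1)

Row-insert the values π_1, π_2, … into P one at a time, bumping the leftmost entry strictly greater than the inserted value down to the next row. The recording tableau Q records, in position (i, j), the step at which that cell was added to P.
  Insert 5 (step 1): P = [5];  Q = [1]
  Insert 6 (step 2): P = [5, 6];  Q = [1, 2]
  Insert 1 (step 3): P = [1, 6] / [5];  Q = [1, 2] / [3]
  Insert 4 (step 4): P = [1, 4] / [5, 6];  Q = [1, 2] / [3, 4]
  Insert 7 (step 5): P = [1, 4, 7] / [5, 6];  Q = [1, 2, 5] / [3, 4]
  Insert 3 (step 6): P = [1, 3, 7] / [4, 6] / [5];  Q = [1, 2, 5] / [3, 4] / [6]
  Insert 2 (step 7): P = [1, 2, 7] / [3, 6] / [4] / [5];  Q = [1, 2, 5] / [3, 4] / [6] / [7]
  Insert 8 (step 8): P = [1, 2, 7, 8] / [3, 6] / [4] / [5];  Q = [1, 2, 5, 8] / [3, 4] / [6] / [7]
Final shape: (4, 2, 1, 1).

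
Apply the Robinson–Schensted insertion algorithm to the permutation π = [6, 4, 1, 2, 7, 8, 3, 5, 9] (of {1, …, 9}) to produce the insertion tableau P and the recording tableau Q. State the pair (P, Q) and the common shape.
P = [1, 2, 3, 5, 9] / [4, 7, 8] / [6];  Q = [1, 4, 5, 6, 9] / [2, 7, 8] / [3];  common shape = (5, 3, 1)

Row-insert the values π_1, π_2, … into P one at a time, bumping the leftmost entry strictly greater than the inserted value down to the next row. The recording tableau Q records, in position (i, j), the step at which that cell was added to P.
  Insert 6 (step 1): P = [6];  Q = [1]
  Insert 4 (step 2): P = [4] / [6];  Q = [1] / [2]
  Insert 1 (step 3): P = [1] / [4] / [6];  Q = [1] / [2] / [3]
  Insert 2 (step 4): P = [1, 2] / [4] / [6];  Q = [1, 4] / [2] / [3]
  Insert 7 (step 5): P = [1, 2, 7] / [4] / [6];  Q = [1, 4, 5] / [2] / [3]
  Insert 8 (step 6): P = [1, 2, 7, 8] / [4] / [6];  Q = [1, 4, 5, 6] / [2] / [3]
  Insert 3 (step 7): P = [1, 2, 3, 8] / [4, 7] / [6];  Q = [1, 4, 5, 6] / [2, 7] / [3]
  Insert 5 (step 8): P = [1, 2, 3, 5] / [4, 7, 8] / [6];  Q = [1, 4, 5, 6] / [2, 7, 8] / [3]
  Insert 9 (step 9): P = [1, 2, 3, 5, 9] / [4, 7, 8] / [6];  Q = [1, 4, 5, 6, 9] / [2, 7, 8] / [3]
Final shape: (5, 3, 1).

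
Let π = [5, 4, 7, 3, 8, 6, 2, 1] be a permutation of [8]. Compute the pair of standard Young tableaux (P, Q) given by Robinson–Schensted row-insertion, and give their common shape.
P = [1, 6, 8] / [2, 7] / [3] / [4] / [5];  Q = [1, 3, 5] / [2, 6] / [4] / [7] / [8];  common shape = (3, 2, 1, 1, 1)

Row-insert the values π_1, π_2, … into P one at a time, bumping the leftmost entry strictly greater than the inserted value down to the next row. The recording tableau Q records, in position (i, j), the step at which that cell was added to P.
  Insert 5 (step 1): P = [5];  Q = [1]
  Insert 4 (step 2): P = [4] / [5];  Q = [1] / [2]
  Insert 7 (step 3): P = [4, 7] / [5];  Q = [1, 3] / [2]
  Insert 3 (step 4): P = [3, 7] / [4] / [5];  Q = [1, 3] / [2] / [4]
  Insert 8 (step 5): P = [3, 7, 8] / [4] / [5];  Q = [1, 3, 5] / [2] / [4]
  Insert 6 (step 6): P = [3, 6, 8] / [4, 7] / [5];  Q = [1, 3, 5] / [2, 6] / [4]
  Insert 2 (step 7): P = [2, 6, 8] / [3, 7] / [4] / [5];  Q = [1, 3, 5] / [2, 6] / [4] / [7]
  Insert 1 (step 8): P = [1, 6, 8] / [2, 7] / [3] / [4] / [5];  Q = [1, 3, 5] / [2, 6] / [4] / [7] / [8]
Final shape: (3, 2, 1, 1, 1).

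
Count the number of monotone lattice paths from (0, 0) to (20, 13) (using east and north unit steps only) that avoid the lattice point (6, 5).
Number of paths = 425432700

Total paths from (0, 0) to (20, 13): C(33, 20) = 573166440. Paths through (6, 5): (paths (0, 0) → (6, 5)) × (paths (6, 5) → (20, 13)) = C(11, 6) · C(22, 14) = 462 · 319770 = 147733740. Avoidance count = 573166440 − 147733740 = 425432700.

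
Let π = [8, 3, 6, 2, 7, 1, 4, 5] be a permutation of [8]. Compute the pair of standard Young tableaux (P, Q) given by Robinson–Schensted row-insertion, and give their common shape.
P = [1, 4, 5] / [2, 6, 7] / [3] / [8];  Q = [1, 3, 5] / [2, 7, 8] / [4] / [6];  common shape = (3, 3, 1, 1)

Row-insert the values π_1, π_2, … into P one at a time, bumping the leftmost entry strictly greater than the inserted value down to the next row. The recording tableau Q records, in position (i, j), the step at which that cell was added to P.
  Insert 8 (step 1): P = [8];  Q = [1]
  Insert 3 (step 2): P = [3] / [8];  Q = [1] / [2]
  Insert 6 (step 3): P = [3, 6] / [8];  Q = [1, 3] / [2]
  Insert 2 (step 4): P = [2, 6] / [3] / [8];  Q = [1, 3] / [2] / [4]
  Insert 7 (step 5): P = [2, 6, 7] / [3] / [8];  Q = [1, 3, 5] / [2] / [4]
  Insert 1 (step 6): P = [1, 6, 7] / [2] / [3] / [8];  Q = [1, 3, 5] / [2] / [4] / [6]
  Insert 4 (step 7): P = [1, 4, 7] / [2, 6] / [3] / [8];  Q = [1, 3, 5] / [2, 7] / [4] / [6]
  Insert 5 (step 8): P = [1, 4, 5] / [2, 6, 7] / [3] / [8];  Q = [1, 3, 5] / [2, 7, 8] / [4] / [6]
Final shape: (3, 3, 1, 1).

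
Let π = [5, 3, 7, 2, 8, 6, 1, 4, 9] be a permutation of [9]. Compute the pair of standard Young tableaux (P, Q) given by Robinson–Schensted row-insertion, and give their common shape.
P = [1, 4, 8, 9] / [2, 6] / [3, 7] / [5];  Q = [1, 3, 5, 9] / [2, 6] / [4, 8] / [7];  common shape = (4, 2, 2, 1)

Row-insert the values π_1, π_2, … into P one at a time, bumping the leftmost entry strictly greater than the inserted value down to the next row. The recording tableau Q records, in position (i, j), the step at which that cell was added to P.
  Insert 5 (step 1): P = [5];  Q = [1]
  Insert 3 (step 2): P = [3] / [5];  Q = [1] / [2]
  Insert 7 (step 3): P = [3, 7] / [5];  Q = [1, 3] / [2]
  Insert 2 (step 4): P = [2, 7] / [3] / [5];  Q = [1, 3] / [2] / [4]
  Insert 8 (step 5): P = [2, 7, 8] / [3] / [5];  Q = [1, 3, 5] / [2] / [4]
  Insert 6 (step 6): P = [2, 6, 8] / [3, 7] / [5];  Q = [1, 3, 5] / [2, 6] / [4]
  Insert 1 (step 7): P = [1, 6, 8] / [2, 7] / [3] / [5];  Q = [1, 3, 5] / [2, 6] / [4] / [7]
  Insert 4 (step 8): P = [1, 4, 8] / [2, 6] / [3, 7] / [5];  Q = [1, 3, 5] / [2, 6] / [4, 8] / [7]
  Insert 9 (step 9): P = [1, 4, 8, 9] / [2, 6] / [3, 7] / [5];  Q = [1, 3, 5, 9] / [2, 6] / [4, 8] / [7]
Final shape: (4, 2, 2, 1).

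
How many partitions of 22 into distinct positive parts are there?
q(22) = 89

A partition into distinct parts is a strictly decreasing sequence summing to n. The recurrence d(n, m) = d(n, m−1) + d(n−m, m−1) (use part m at most once) with q(n) = d(n, n) gives q(22) = 89. (Euler's theorem: # distinct-part partitions = # odd-part partitions.)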